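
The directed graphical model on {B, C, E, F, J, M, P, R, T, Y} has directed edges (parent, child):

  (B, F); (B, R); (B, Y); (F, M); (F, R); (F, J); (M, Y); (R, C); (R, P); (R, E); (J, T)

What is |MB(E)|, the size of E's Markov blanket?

1

By definition, MB(E) is built from E's parents, E's children, and the co-parents of E.
E's children: none.
E's parents: R.
With no children, E has no spouses; the co-parent set is empty.
MB(E) = {R}, which has 1 node.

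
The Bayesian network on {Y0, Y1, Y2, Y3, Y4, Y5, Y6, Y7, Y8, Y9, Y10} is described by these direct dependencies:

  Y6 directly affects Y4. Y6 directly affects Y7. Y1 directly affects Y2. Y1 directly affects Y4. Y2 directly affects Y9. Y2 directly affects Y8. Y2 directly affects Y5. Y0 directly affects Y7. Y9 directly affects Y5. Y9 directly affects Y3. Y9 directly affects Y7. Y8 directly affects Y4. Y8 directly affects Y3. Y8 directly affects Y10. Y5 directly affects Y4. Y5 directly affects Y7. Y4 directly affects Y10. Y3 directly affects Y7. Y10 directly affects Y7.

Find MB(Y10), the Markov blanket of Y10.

A node's Markov blanket = Pa ∪ Ch ∪ (parents of Ch other than the node itself).
Y10's children: Y7.
Parents of Y10: Y4, Y8.
Co-parents of Y10 (other parents of its children):
  parents(Y7) \ {Y10} = {Y0, Y3, Y5, Y6, Y9}.
MB(Y10) = {Y0, Y3, Y4, Y5, Y6, Y7, Y8, Y9}.

{Y0, Y3, Y4, Y5, Y6, Y7, Y8, Y9}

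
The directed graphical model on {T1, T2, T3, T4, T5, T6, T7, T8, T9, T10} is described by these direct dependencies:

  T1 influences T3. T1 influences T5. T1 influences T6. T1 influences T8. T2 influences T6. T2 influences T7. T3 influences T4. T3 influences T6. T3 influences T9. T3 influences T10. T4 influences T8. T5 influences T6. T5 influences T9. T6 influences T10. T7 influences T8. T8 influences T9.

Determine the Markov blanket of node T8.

A node's Markov blanket = Pa ∪ Ch ∪ (parents of Ch other than the node itself).
T8's children: T9.
Parents of T8: T1, T4, T7.
For each child, the remaining parents (spouses of T8):
  T9: T3, T5
Union: {T1, T4, T7} ∪ {T9} ∪ {T3, T5} = {T1, T3, T4, T5, T7, T9}.

{T1, T3, T4, T5, T7, T9}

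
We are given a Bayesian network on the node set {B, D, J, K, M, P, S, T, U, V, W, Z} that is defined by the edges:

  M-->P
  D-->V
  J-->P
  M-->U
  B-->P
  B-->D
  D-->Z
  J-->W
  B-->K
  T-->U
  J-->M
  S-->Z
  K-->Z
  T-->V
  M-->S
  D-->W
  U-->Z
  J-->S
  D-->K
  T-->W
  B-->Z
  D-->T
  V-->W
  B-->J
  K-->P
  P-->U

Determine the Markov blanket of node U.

The Markov blanket of a node is its parents, its children, and the other parents of its children.
Ch(U) = {Z}.
Pa(U) = {M, P, T}.
Parents of each child, excluding U:
  Z also has parents B, D, K, S.
So the Markov blanket of U is {B, D, K, M, P, S, T, Z}.

{B, D, K, M, P, S, T, Z}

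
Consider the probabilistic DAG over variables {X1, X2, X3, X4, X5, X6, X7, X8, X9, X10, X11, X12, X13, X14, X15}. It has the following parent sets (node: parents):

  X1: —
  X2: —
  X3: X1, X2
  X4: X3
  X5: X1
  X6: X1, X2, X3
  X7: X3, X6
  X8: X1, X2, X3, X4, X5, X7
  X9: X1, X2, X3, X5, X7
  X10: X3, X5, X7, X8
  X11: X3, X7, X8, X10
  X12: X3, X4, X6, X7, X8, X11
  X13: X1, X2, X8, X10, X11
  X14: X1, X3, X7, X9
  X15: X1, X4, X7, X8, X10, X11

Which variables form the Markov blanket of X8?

{X1, X2, X3, X4, X5, X6, X7, X10, X11, X12, X13, X15}

Ch(X8) = {X10, X11, X12, X13, X15}.
X8 has parents X1, X2, X3, X4, X5, X7.
Other parents of X8's children:
  X10 also has parents X3, X5, X7.
  parents(X11) \ {X8} = {X3, X7, X10}.
  X12's other parents are X3, X4, X6, X7, X11.
  X13's other parents are X1, X2, X10, X11.
  X15 also has parents X1, X4, X7, X10, X11.
Taking the union gives {X1, X2, X3, X4, X5, X6, X7, X10, X11, X12, X13, X15}.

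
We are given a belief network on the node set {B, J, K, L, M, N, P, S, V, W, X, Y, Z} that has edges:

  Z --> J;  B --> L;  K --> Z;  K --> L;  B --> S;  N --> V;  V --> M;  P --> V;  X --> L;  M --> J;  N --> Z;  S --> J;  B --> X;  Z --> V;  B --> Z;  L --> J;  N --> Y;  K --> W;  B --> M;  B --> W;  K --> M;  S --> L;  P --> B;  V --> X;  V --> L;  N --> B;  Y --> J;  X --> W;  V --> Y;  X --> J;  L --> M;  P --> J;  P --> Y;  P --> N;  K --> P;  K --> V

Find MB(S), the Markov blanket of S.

{B, J, K, L, M, P, V, X, Y, Z}

S's parents: B.
Ch(S) = {J, L}.
Parents of each child, excluding S:
  L: B, K, V, X
  J: L, M, P, X, Y, Z
So the Markov blanket of S is {B, J, K, L, M, P, V, X, Y, Z}.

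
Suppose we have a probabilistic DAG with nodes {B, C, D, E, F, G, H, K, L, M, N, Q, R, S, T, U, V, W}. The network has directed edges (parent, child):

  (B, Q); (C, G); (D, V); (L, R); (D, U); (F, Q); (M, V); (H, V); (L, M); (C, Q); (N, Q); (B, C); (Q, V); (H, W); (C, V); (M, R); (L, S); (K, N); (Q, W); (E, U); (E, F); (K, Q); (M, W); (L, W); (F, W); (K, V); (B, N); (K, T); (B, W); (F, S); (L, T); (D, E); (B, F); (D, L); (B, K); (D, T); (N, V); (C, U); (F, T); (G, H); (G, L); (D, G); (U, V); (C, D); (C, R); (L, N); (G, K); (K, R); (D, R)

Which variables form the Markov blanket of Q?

{B, C, D, F, H, K, L, M, N, U, V, W}

Q has parents B, C, F, K, N.
Q's children: V, W.
Parents of each child, excluding Q:
  V: C, D, H, K, M, N, U
  W: B, F, H, L, M
Union: {B, C, F, K, N} ∪ {V, W} ∪ {B, C, D, F, H, K, L, M, N, U} = {B, C, D, F, H, K, L, M, N, U, V, W}.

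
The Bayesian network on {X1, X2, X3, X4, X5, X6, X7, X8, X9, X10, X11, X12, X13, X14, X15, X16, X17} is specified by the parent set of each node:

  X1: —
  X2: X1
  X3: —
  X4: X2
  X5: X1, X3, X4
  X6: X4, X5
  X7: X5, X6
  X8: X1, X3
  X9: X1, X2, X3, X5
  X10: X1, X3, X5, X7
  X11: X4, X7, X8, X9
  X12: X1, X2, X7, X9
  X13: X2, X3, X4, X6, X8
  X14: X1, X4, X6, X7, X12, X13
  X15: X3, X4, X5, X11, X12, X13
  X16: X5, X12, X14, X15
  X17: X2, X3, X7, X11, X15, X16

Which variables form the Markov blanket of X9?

{X1, X2, X3, X4, X5, X7, X8, X11, X12}

The Markov blanket of a node is its parents, its children, and the other parents of its children.
Ch(X9) = {X11, X12}.
X9 has parents X1, X2, X3, X5.
Parents of each child, excluding X9:
  X11 also has parents X4, X7, X8.
  X12 also has parents X1, X2, X7.
MB(X9) = {X1, X2, X3, X4, X5, X7, X8, X11, X12}.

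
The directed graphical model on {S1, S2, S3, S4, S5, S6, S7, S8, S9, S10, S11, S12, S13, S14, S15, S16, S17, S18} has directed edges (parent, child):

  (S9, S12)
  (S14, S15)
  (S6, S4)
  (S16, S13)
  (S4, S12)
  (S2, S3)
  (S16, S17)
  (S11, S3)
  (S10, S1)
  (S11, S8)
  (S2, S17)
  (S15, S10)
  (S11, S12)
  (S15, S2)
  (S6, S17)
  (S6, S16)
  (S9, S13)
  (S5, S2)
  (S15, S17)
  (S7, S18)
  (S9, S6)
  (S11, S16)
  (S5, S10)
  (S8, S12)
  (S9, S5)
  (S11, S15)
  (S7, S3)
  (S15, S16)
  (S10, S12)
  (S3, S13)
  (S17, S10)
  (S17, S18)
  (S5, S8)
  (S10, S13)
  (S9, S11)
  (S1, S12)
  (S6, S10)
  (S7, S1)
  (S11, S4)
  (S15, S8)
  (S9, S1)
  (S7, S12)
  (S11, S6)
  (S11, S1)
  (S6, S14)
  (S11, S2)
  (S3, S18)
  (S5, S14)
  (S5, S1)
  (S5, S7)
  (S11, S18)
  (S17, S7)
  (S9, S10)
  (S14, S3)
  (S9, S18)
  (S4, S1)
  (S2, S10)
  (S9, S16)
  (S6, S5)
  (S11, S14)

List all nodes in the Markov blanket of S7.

Recall MB(v) = parents ∪ children ∪ spouses, where spouses are the other parents of v's children.
S7's children: S1, S3, S12, S18.
S7 has parents S5, S17.
Co-parents of S7 (other parents of its children):
  S1: S4, S5, S9, S10, S11
  S3: S2, S11, S14
  S18: S3, S9, S11, S17
  S12: S1, S4, S8, S9, S10, S11
So the Markov blanket of S7 is {S1, S2, S3, S4, S5, S8, S9, S10, S11, S12, S14, S17, S18}.

{S1, S2, S3, S4, S5, S8, S9, S10, S11, S12, S14, S17, S18}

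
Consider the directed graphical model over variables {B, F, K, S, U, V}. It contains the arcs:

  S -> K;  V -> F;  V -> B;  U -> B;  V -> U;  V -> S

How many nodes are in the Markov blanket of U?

2

U has parent V.
U has child B.
Other parents of U's children:
  B: V
MB(U) = {B, V}, which has 2 nodes.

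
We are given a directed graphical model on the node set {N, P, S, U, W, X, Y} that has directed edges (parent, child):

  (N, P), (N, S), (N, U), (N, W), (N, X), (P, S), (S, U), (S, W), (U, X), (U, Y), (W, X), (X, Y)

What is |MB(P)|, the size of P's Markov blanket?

Pa(P) = {N}.
P has child S.
For each child, the remaining parents (spouses of P):
  S: N
MB(P) = {N, S}, which has 2 nodes.

2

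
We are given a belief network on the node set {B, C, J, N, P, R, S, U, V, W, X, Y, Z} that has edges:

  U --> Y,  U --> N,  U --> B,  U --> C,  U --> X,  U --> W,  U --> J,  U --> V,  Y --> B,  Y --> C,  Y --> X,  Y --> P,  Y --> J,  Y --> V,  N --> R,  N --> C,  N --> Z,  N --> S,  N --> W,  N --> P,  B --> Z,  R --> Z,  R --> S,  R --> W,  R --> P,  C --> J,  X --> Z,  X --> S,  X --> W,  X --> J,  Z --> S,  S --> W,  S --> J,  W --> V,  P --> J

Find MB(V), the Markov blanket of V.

{U, W, Y}

V's parents: U, W, Y.
Children of V: none.
V has no children, so there are no co-parents.
Union: {U, W, Y} ∪ {} ∪ {} = {U, W, Y}.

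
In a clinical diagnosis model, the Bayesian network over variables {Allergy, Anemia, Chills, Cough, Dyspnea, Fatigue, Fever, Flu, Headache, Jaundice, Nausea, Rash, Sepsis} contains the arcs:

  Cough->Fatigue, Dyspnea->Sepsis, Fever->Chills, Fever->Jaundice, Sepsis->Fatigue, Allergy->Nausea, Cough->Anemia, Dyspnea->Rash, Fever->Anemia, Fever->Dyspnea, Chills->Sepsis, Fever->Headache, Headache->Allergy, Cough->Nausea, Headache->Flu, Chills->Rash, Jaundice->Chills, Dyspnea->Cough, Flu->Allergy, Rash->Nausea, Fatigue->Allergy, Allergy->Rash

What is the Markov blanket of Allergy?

A node's Markov blanket = Pa ∪ Ch ∪ (parents of Ch other than the node itself).
Allergy has parents Fatigue, Flu, Headache.
Allergy has children Nausea, Rash.
Parents of each child, excluding Allergy:
  Rash: Chills, Dyspnea
  Nausea: Cough, Rash
Taking the union gives {Chills, Cough, Dyspnea, Fatigue, Flu, Headache, Nausea, Rash}.

{Chills, Cough, Dyspnea, Fatigue, Flu, Headache, Nausea, Rash}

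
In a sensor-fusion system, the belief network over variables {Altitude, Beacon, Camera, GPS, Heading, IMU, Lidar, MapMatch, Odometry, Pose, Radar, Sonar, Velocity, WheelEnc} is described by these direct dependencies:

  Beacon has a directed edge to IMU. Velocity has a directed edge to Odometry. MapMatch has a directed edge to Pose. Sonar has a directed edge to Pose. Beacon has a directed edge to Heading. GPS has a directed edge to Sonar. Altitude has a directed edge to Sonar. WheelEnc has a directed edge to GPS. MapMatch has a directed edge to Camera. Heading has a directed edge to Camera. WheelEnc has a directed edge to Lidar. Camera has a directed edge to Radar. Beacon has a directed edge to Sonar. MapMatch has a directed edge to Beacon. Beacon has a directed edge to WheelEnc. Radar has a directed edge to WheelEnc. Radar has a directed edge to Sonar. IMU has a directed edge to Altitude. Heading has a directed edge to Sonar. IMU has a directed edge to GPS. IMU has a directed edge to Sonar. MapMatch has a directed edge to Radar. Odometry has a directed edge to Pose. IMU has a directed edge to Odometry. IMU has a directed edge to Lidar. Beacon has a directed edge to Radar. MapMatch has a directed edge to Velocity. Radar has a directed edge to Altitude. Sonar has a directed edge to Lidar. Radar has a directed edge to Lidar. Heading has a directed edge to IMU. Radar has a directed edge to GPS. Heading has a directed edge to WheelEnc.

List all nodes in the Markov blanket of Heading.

By definition, MB(Heading) is built from Heading's parents, Heading's children, and the co-parents of Heading.
Heading has parent Beacon.
Heading's children: Camera, IMU, Sonar, WheelEnc.
Co-parents of Heading (other parents of its children):
  Camera's other parent is MapMatch.
  parents(IMU) \ {Heading} = {Beacon}.
  parents(WheelEnc) \ {Heading} = {Beacon, Radar}.
  Sonar also has parents Altitude, Beacon, GPS, IMU, Radar.
Taking the union gives {Altitude, Beacon, Camera, GPS, IMU, MapMatch, Radar, Sonar, WheelEnc}.

{Altitude, Beacon, Camera, GPS, IMU, MapMatch, Radar, Sonar, WheelEnc}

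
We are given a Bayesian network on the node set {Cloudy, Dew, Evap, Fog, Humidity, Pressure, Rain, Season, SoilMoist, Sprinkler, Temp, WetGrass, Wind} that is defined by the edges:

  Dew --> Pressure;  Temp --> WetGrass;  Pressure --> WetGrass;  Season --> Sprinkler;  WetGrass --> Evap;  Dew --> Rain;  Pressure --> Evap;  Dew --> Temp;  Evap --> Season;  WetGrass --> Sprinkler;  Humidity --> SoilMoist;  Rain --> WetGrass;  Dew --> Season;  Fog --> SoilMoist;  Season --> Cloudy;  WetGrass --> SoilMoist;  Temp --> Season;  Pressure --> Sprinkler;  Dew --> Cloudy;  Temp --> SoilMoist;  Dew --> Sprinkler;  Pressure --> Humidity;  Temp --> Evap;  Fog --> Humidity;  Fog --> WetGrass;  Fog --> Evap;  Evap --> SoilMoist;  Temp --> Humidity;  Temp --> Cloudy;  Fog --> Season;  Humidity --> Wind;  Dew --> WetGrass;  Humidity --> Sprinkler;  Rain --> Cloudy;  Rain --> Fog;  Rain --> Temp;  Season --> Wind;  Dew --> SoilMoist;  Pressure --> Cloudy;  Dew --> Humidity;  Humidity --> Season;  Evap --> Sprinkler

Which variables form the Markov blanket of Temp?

{Cloudy, Dew, Evap, Fog, Humidity, Pressure, Rain, Season, SoilMoist, WetGrass}

The Markov blanket of a node is its parents, its children, and the other parents of its children.
Pa(Temp) = {Dew, Rain}.
Temp has children Cloudy, Evap, Humidity, Season, SoilMoist, WetGrass.
Co-parents of Temp (other parents of its children):
  Humidity's other parents are Dew, Fog, Pressure.
  WetGrass also has parents Dew, Fog, Pressure, Rain.
  Evap also has parents Fog, Pressure, WetGrass.
  parents(Season) \ {Temp} = {Dew, Evap, Fog, Humidity}.
  parents(Cloudy) \ {Temp} = {Dew, Pressure, Rain, Season}.
  SoilMoist also has parents Dew, Evap, Fog, Humidity, WetGrass.
Taking the union gives {Cloudy, Dew, Evap, Fog, Humidity, Pressure, Rain, Season, SoilMoist, WetGrass}.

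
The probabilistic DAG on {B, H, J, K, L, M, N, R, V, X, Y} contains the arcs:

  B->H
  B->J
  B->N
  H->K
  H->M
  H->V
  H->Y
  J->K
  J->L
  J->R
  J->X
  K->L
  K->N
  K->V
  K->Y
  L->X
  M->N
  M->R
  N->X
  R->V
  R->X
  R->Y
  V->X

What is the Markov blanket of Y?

Parents of Y: H, K, R.
Children of Y: none.
Y has no children, so there are no co-parents.
So the Markov blanket of Y is {H, K, R}.

{H, K, R}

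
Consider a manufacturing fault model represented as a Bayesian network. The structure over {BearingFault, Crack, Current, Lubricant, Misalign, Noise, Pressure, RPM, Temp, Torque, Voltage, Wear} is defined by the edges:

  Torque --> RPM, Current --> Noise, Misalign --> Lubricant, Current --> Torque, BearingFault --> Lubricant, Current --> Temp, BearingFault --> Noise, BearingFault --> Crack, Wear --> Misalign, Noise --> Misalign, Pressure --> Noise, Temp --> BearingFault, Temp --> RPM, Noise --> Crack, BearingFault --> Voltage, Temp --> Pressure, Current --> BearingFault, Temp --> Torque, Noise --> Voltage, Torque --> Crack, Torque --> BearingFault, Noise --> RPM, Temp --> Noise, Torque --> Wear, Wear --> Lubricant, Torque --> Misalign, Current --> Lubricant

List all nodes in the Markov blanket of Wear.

By definition, MB(Wear) is built from Wear's parents, Wear's children, and the co-parents of Wear.
Wear has parent Torque.
Children of Wear: Lubricant, Misalign.
Other parents of Wear's children:
  Misalign: Noise, Torque
  Lubricant: BearingFault, Current, Misalign
So the Markov blanket of Wear is {BearingFault, Current, Lubricant, Misalign, Noise, Torque}.

{BearingFault, Current, Lubricant, Misalign, Noise, Torque}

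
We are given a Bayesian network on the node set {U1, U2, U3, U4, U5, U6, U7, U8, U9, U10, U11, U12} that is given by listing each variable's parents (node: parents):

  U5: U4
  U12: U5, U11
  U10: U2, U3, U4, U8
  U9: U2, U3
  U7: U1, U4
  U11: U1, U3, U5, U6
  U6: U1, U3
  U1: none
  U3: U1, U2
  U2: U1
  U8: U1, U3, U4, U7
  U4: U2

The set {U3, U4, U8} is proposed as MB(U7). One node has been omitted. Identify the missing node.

U1

Pa(U7) = {U1, U4}.
U7 has child U8.
For each child, the remaining parents (spouses of U7):
  U8: U1, U3, U4
MB(U7) = {U1, U3, U4, U8}.
Comparing with the claimed set, U1 is missing.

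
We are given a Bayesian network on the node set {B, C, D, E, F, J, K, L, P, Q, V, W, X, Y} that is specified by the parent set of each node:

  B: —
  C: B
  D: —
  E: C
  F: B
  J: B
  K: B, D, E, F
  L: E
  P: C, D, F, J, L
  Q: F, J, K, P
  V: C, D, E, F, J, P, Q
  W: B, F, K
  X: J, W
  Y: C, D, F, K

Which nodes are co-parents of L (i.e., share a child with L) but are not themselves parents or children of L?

{C, D, F, J}

Children of L: P.
  P's other parents are C, D, F, J.
Excluding nodes already adjacent to L (E, P), the co-parent-only contribution is {C, D, F, J}.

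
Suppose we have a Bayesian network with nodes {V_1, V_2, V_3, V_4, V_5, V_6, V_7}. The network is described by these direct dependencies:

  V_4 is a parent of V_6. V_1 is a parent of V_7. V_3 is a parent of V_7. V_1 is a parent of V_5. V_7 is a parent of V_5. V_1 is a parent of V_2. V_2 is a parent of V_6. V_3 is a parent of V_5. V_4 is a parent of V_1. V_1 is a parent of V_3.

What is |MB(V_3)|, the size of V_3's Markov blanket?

V_3's parents: V_1.
Children of V_3: V_5, V_7.
Co-parents of V_3 (other parents of its children):
  V_7 also has parent V_1.
  parents(V_5) \ {V_3} = {V_1, V_7}.
MB(V_3) = {V_1, V_5, V_7}, which has 3 nodes.

3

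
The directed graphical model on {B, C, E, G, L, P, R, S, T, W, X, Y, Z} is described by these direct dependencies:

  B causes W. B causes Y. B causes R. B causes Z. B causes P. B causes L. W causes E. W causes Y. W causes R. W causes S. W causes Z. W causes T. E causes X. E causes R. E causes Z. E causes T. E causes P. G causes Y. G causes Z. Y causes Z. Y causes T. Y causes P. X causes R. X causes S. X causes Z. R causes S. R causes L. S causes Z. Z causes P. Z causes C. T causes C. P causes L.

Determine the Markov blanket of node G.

{B, E, S, W, X, Y, Z}

A node's Markov blanket = Pa ∪ Ch ∪ (parents of Ch other than the node itself).
G's parents: none.
G has children Y, Z.
Co-parents of G (other parents of its children):
  Y: B, W
  Z: B, E, S, W, X, Y
Taking the union gives {B, E, S, W, X, Y, Z}.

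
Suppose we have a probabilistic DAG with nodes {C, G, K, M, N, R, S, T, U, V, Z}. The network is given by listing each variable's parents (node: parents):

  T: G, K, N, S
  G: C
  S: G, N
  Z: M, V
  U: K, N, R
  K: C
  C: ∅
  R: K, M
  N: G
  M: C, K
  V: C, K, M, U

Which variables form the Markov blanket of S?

Recall MB(v) = parents ∪ children ∪ spouses, where spouses are the other parents of v's children.
Pa(S) = {G, N}.
S has child T.
Co-parents of S (other parents of its children):
  parents(T) \ {S} = {G, K, N}.
So the Markov blanket of S is {G, K, N, T}.

{G, K, N, T}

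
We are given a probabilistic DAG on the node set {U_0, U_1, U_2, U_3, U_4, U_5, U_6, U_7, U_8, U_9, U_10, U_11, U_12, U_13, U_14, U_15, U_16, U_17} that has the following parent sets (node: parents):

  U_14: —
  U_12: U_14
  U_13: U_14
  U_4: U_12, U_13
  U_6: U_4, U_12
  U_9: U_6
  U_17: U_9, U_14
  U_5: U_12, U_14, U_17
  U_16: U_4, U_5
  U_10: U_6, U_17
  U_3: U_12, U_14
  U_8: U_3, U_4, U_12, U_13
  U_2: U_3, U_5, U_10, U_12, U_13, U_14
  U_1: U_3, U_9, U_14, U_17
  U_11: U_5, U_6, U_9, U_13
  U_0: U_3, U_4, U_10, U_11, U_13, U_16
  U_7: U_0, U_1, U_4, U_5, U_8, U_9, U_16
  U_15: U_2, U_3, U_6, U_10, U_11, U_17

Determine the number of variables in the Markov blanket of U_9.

13

The Markov blanket of a node is its parents, its children, and the other parents of its children.
Ch(U_9) = {U_1, U_7, U_11, U_17}.
U_9's parents: U_6.
For each child, the remaining parents (spouses of U_9):
  U_17: U_14
  U_1: U_3, U_14, U_17
  U_11: U_5, U_6, U_13
  U_7: U_0, U_1, U_4, U_5, U_8, U_16
MB(U_9) = {U_0, U_1, U_3, U_4, U_5, U_6, U_7, U_8, U_11, U_13, U_14, U_16, U_17}, which has 13 nodes.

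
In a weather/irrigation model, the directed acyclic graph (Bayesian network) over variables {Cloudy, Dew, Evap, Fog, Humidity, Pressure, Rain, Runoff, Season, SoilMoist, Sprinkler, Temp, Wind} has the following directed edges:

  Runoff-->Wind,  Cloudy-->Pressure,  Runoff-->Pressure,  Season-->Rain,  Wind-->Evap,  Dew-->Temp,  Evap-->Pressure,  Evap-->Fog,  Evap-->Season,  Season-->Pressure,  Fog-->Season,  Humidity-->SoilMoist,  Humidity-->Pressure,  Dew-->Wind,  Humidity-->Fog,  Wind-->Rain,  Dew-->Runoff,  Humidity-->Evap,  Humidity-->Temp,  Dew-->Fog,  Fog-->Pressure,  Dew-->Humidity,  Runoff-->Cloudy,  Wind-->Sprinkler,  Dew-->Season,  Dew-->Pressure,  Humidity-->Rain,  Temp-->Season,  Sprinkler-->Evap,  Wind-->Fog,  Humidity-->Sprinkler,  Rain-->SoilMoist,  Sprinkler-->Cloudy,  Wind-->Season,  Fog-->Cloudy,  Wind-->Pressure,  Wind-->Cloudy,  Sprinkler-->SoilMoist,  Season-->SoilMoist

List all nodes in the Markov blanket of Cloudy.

{Dew, Evap, Fog, Humidity, Pressure, Runoff, Season, Sprinkler, Wind}

The Markov blanket of a node is its parents, its children, and the other parents of its children.
Parents of Cloudy: Fog, Runoff, Sprinkler, Wind.
Cloudy's children: Pressure.
Parents of each child, excluding Cloudy:
  parents(Pressure) \ {Cloudy} = {Dew, Evap, Fog, Humidity, Runoff, Season, Wind}.
Union: {Fog, Runoff, Sprinkler, Wind} ∪ {Pressure} ∪ {Dew, Evap, Fog, Humidity, Runoff, Season, Wind} = {Dew, Evap, Fog, Humidity, Pressure, Runoff, Season, Sprinkler, Wind}.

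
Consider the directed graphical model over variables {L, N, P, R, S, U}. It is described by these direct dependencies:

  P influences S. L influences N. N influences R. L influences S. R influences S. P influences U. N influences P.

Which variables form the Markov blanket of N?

{L, P, R}

Pa(N) = {L}.
N has children P, R.
Parents of each child, excluding N:
  P has no other parent.
  R has no other parent.
So the Markov blanket of N is {L, P, R}.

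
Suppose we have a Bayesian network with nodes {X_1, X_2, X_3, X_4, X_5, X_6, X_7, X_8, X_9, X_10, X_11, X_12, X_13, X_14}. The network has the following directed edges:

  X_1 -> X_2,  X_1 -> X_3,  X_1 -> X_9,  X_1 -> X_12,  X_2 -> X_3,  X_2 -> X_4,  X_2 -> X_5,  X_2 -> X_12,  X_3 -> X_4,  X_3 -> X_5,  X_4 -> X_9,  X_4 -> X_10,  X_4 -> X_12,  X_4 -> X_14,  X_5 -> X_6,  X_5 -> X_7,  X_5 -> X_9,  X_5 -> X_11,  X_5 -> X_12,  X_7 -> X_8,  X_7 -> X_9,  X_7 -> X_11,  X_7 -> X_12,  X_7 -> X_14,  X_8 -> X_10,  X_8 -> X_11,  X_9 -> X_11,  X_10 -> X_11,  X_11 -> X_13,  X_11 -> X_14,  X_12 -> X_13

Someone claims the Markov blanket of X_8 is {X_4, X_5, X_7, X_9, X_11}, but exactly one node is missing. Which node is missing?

X_8's parents: X_7.
X_8 has children X_10, X_11.
Other parents of X_8's children:
  X_10's other parent is X_4.
  X_11's other parents are X_5, X_7, X_9, X_10.
MB(X_8) = {X_4, X_5, X_7, X_9, X_10, X_11}.
Comparing with the claimed set, X_10 is missing.

X_10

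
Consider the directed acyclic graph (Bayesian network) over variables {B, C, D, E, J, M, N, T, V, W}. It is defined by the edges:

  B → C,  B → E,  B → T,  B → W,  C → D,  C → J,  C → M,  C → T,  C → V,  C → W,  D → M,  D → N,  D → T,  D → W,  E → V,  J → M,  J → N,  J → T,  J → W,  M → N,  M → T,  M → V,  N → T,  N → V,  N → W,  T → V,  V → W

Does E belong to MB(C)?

E is a co-parent of C: both are parents of V.
So E ∈ MB(C).

Yes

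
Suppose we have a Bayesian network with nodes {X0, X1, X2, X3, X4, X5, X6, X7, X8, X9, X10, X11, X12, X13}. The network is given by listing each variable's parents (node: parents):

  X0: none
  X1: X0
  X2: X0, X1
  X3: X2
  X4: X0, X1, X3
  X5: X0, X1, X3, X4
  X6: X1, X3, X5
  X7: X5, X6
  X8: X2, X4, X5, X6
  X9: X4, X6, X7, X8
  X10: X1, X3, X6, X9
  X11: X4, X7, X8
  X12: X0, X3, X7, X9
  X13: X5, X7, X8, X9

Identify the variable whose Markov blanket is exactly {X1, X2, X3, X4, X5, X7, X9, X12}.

X0

The target node must have every member of {X1, X2, X3, X4, X5, X7, X9, X12} as a parent, child, or co-parent, and no others.
Parents of X0: none; children: X1, X2, X4, X5, X12; co-parents: X1, X3, X4, X7, X9.
These exactly cover the given set, so the node is X0.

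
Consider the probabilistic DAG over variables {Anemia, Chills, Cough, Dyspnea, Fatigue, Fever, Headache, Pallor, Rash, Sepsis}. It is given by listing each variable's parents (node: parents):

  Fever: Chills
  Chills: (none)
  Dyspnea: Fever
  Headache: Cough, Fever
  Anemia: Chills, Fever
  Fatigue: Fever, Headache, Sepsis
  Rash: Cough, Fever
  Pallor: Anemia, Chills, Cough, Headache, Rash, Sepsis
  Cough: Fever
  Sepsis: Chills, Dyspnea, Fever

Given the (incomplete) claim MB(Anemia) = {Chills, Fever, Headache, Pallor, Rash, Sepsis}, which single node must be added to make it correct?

Anemia has child Pallor.
Parents of Anemia: Chills, Fever.
Parents of each child, excluding Anemia:
  Pallor: Chills, Cough, Headache, Rash, Sepsis
MB(Anemia) = {Chills, Cough, Fever, Headache, Pallor, Rash, Sepsis}.
Comparing with the claimed set, Cough is missing.

Cough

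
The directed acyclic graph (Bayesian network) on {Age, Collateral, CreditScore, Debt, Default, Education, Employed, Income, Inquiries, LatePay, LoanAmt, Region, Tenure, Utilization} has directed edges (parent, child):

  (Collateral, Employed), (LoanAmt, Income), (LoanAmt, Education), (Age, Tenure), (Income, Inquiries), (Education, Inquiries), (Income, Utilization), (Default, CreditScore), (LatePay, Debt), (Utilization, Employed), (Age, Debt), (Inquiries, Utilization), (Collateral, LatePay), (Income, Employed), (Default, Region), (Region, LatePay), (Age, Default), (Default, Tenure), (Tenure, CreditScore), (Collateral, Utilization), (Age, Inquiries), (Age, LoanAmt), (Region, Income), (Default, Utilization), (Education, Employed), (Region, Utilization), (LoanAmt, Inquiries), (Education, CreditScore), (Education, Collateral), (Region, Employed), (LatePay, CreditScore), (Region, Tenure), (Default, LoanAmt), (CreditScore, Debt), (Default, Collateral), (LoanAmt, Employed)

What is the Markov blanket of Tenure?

Recall MB(v) = parents ∪ children ∪ spouses, where spouses are the other parents of v's children.
Ch(Tenure) = {CreditScore}.
Parents of Tenure: Age, Default, Region.
Co-parents of Tenure (other parents of its children):
  CreditScore: Default, Education, LatePay
So the Markov blanket of Tenure is {Age, CreditScore, Default, Education, LatePay, Region}.

{Age, CreditScore, Default, Education, LatePay, Region}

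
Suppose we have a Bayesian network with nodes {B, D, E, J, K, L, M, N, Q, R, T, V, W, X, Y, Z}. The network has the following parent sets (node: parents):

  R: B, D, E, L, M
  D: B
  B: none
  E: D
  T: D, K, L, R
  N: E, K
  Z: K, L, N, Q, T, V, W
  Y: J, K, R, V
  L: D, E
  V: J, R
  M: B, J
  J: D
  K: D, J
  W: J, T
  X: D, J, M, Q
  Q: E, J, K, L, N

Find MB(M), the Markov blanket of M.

M has parents B, J.
Children of M: R, X.
Parents of each child, excluding M:
  R: B, D, E, L
  X: D, J, Q
Union: {B, J} ∪ {R, X} ∪ {B, D, E, J, L, Q} = {B, D, E, J, L, Q, R, X}.

{B, D, E, J, L, Q, R, X}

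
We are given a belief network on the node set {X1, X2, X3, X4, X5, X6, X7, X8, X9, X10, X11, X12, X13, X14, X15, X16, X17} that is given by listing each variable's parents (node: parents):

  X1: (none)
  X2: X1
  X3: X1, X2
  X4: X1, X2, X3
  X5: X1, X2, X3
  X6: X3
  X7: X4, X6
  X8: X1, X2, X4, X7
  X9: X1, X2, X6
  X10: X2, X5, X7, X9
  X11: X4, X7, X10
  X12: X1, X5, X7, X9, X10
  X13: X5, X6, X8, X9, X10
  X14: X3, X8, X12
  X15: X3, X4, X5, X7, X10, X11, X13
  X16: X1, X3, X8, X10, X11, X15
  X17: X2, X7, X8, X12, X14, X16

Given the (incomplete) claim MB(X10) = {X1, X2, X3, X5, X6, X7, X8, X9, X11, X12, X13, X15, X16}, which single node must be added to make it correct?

By definition, MB(X10) is built from X10's parents, X10's children, and the co-parents of X10.
X10 has children X11, X12, X13, X15, X16.
X10 has parents X2, X5, X7, X9.
For each child, the remaining parents (spouses of X10):
  X11's other parents are X4, X7.
  parents(X12) \ {X10} = {X1, X5, X7, X9}.
  X13's other parents are X5, X6, X8, X9.
  X15's other parents are X3, X4, X5, X7, X11, X13.
  X16's other parents are X1, X3, X8, X11, X15.
MB(X10) = {X1, X2, X3, X4, X5, X6, X7, X8, X9, X11, X12, X13, X15, X16}.
Comparing with the claimed set, X4 is missing.

X4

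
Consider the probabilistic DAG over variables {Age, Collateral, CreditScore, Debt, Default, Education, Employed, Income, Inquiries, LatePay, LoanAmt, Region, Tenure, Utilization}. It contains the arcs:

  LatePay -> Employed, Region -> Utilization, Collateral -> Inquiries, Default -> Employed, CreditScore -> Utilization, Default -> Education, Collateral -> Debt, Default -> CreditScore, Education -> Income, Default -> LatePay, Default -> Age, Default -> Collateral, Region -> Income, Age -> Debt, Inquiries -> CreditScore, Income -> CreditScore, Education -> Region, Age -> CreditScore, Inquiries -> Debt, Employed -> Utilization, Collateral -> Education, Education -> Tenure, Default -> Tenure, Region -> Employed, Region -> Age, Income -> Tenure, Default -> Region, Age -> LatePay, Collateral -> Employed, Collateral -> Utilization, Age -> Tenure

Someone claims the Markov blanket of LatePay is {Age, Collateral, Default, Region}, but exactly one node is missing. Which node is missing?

LatePay's parents: Age, Default.
Ch(LatePay) = {Employed}.
Co-parents of LatePay (other parents of its children):
  Employed's other parents are Collateral, Default, Region.
MB(LatePay) = {Age, Collateral, Default, Employed, Region}.
Comparing with the claimed set, Employed is missing.

Employed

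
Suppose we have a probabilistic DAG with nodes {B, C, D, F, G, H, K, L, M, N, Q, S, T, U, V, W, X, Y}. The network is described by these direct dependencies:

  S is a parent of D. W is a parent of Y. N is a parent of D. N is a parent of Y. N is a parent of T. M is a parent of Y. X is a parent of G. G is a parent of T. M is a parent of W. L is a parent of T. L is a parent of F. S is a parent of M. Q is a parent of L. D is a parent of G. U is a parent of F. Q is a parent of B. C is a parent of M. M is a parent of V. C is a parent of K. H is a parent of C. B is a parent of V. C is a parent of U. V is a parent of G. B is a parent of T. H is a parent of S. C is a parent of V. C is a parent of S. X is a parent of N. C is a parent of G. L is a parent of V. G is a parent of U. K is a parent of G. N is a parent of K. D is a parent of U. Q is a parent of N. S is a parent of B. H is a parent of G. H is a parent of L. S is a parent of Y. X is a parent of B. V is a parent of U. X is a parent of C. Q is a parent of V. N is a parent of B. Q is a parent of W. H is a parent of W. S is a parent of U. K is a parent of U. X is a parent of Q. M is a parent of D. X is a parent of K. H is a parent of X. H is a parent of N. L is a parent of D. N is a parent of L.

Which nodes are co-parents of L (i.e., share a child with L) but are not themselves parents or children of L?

Children of L: D, F, T, V.
  parents(D) \ {L} = {M, N, S}.
  V's other parents are B, C, M, Q.
  T also has parents B, G, N.
  F also has parent U.
Excluding nodes already adjacent to L (D, F, H, N, Q, T, V), the co-parent-only contribution is {B, C, G, M, S, U}.

{B, C, G, M, S, U}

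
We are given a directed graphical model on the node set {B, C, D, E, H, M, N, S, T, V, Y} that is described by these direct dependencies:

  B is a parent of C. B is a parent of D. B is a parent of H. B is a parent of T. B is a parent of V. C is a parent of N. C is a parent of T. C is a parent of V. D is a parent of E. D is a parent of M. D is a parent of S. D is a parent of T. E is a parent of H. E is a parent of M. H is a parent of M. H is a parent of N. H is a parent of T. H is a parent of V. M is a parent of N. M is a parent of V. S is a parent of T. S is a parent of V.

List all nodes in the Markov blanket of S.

Pa(S) = {D}.
Children of S: T, V.
For each child, the remaining parents (spouses of S):
  T also has parents B, C, D, H.
  V's other parents are B, C, H, M.
MB(S) = {B, C, D, H, M, T, V}.

{B, C, D, H, M, T, V}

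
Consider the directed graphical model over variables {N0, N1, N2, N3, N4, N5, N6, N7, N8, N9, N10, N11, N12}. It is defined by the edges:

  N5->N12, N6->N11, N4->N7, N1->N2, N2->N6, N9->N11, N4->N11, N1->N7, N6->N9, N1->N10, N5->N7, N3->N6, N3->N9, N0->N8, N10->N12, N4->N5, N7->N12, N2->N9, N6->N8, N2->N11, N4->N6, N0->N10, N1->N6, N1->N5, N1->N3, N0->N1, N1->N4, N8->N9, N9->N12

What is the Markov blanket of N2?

{N1, N3, N4, N6, N8, N9, N11}

Recall MB(v) = parents ∪ children ∪ spouses, where spouses are the other parents of v's children.
N2 has parent N1.
N2 has children N6, N9, N11.
For each child, the remaining parents (spouses of N2):
  N6 also has parents N1, N3, N4.
  parents(N9) \ {N2} = {N3, N6, N8}.
  parents(N11) \ {N2} = {N4, N6, N9}.
Taking the union gives {N1, N3, N4, N6, N8, N9, N11}.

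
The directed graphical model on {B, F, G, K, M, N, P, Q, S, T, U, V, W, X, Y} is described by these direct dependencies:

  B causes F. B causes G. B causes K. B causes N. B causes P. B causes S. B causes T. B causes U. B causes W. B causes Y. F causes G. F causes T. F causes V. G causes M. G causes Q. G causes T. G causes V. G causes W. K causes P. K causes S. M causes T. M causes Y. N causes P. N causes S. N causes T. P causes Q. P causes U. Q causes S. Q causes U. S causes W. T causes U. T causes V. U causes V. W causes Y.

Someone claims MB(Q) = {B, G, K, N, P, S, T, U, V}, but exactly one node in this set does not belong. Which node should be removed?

V

Recall MB(v) = parents ∪ children ∪ spouses, where spouses are the other parents of v's children.
Pa(Q) = {G, P}.
Q's children: S, U.
Other parents of Q's children:
  S also has parents B, K, N.
  parents(U) \ {Q} = {B, P, T}.
MB(Q) = {B, G, K, N, P, S, T, U}.
V is neither a parent, child, nor co-parent of Q, so it does not belong.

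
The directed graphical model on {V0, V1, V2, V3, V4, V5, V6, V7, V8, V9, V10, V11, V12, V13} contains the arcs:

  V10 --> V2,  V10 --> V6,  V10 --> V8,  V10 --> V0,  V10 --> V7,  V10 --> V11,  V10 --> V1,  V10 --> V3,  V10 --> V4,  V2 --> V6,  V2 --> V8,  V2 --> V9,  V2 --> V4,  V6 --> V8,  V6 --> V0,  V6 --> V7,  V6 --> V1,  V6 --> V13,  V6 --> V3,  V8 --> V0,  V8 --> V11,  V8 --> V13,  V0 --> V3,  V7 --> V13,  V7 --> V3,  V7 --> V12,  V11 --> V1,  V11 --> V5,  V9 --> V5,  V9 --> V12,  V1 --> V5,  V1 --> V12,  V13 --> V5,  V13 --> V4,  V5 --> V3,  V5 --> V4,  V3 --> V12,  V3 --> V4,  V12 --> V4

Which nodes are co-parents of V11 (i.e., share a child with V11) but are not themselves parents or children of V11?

{V6, V9, V13}

Children of V11: V1, V5.
  V1: V6, V10
  V5: V1, V9, V13
Excluding nodes already adjacent to V11 (V1, V5, V8, V10), the co-parent-only contribution is {V6, V9, V13}.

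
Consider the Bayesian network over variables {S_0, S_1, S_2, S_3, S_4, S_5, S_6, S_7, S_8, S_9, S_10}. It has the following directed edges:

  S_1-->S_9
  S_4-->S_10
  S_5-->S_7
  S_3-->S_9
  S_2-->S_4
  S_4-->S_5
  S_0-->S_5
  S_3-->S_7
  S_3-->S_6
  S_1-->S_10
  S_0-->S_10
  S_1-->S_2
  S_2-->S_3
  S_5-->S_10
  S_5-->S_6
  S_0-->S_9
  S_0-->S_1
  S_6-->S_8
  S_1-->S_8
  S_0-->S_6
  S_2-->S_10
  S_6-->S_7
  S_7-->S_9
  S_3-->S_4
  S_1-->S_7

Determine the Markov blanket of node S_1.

The Markov blanket of a node is its parents, its children, and the other parents of its children.
S_1 has children S_2, S_7, S_8, S_9, S_10.
S_1's parents: S_0.
Parents of each child, excluding S_1:
  S_2 has no other parent.
  S_7 also has parents S_3, S_5, S_6.
  S_8's other parent is S_6.
  S_9's other parents are S_0, S_3, S_7.
  S_10 also has parents S_0, S_2, S_4, S_5.
So the Markov blanket of S_1 is {S_0, S_2, S_3, S_4, S_5, S_6, S_7, S_8, S_9, S_10}.

{S_0, S_2, S_3, S_4, S_5, S_6, S_7, S_8, S_9, S_10}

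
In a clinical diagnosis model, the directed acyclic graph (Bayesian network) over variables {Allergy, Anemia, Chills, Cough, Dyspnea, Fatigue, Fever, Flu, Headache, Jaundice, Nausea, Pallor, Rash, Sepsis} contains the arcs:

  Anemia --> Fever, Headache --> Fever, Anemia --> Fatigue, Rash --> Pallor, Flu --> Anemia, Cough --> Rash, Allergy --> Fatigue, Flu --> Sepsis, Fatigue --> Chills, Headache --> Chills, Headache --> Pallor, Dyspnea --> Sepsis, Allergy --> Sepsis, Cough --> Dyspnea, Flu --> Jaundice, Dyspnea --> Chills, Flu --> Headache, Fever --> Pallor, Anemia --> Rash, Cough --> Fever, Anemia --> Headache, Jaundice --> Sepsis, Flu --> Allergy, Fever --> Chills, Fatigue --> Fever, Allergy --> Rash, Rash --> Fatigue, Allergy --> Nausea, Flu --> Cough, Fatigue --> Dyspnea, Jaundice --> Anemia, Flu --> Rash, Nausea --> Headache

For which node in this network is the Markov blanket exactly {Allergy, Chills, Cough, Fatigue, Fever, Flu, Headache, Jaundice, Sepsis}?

Dyspnea

The target node must have every member of {Allergy, Chills, Cough, Fatigue, Fever, Flu, Headache, Jaundice, Sepsis} as a parent, child, or co-parent, and no others.
Parents of Dyspnea: Cough, Fatigue; children: Chills, Sepsis; co-parents: Allergy, Fatigue, Fever, Flu, Headache, Jaundice.
These exactly cover the given set, so the node is Dyspnea.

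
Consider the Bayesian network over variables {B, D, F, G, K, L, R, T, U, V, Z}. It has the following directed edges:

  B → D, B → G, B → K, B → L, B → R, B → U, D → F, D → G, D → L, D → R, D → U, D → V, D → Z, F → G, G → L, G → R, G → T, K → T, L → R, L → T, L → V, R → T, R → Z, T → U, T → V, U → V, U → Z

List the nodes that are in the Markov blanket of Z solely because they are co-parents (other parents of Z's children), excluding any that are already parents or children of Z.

Z has no children, so it has no co-parents. The set is empty.

{}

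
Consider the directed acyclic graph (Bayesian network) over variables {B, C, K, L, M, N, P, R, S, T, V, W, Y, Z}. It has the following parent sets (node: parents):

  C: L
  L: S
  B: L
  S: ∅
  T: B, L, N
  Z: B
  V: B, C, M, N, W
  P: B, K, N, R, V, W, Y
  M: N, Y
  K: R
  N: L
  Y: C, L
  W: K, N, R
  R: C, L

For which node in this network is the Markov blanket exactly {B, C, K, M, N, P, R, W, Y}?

The target node must have every member of {B, C, K, M, N, P, R, W, Y} as a parent, child, or co-parent, and no others.
Parents of V: B, C, M, N, W; children: P; co-parents: B, K, N, R, W, Y.
These exactly cover the given set, so the node is V.

V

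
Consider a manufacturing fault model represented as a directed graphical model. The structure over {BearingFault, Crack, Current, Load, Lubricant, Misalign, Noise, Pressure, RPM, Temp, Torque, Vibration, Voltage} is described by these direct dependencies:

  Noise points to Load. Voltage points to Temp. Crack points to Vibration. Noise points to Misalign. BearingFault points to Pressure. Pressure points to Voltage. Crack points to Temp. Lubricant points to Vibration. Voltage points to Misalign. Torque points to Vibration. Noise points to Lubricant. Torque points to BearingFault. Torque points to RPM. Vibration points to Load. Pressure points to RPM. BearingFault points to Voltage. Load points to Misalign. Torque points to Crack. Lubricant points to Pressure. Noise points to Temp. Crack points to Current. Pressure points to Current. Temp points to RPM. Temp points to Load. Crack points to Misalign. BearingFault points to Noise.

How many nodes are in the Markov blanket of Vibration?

Children of Vibration: Load.
Vibration has parents Crack, Lubricant, Torque.
Parents of each child, excluding Vibration:
  Load: Noise, Temp
MB(Vibration) = {Crack, Load, Lubricant, Noise, Temp, Torque}, which has 6 nodes.

6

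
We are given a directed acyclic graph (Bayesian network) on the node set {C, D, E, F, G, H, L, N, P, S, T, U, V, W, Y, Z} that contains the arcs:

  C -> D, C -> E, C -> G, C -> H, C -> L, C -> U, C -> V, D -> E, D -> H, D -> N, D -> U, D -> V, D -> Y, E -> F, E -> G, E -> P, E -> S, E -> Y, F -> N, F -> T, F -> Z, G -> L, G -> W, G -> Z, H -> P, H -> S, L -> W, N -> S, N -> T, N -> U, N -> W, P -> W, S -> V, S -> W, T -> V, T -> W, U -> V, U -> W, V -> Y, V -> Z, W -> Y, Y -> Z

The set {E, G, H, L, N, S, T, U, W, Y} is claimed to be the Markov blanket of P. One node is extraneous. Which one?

P has child W.
P has parents E, H.
Other parents of P's children:
  W also has parents G, L, N, S, T, U.
MB(P) = {E, G, H, L, N, S, T, U, W}.
Y is neither a parent, child, nor co-parent of P, so it does not belong.

Y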